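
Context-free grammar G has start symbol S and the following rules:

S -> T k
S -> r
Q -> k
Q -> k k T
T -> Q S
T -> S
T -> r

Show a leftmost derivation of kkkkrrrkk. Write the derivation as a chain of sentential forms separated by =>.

S => Tk   [S -> T k]
Tk => QSk   [T -> Q S]
QSk => kkTSk   [Q -> k k T]
kkTSk => kkQSSk   [T -> Q S]
kkQSSk => kkkkTSSk   [Q -> k k T]
kkkkTSSk => kkkkSSSk   [T -> S]
kkkkSSSk => kkkkrSSk   [S -> r]
kkkkrSSk => kkkkrrSk   [S -> r]
kkkkrrSk => kkkkrrTkk   [S -> T k]
kkkkrrTkk => kkkkrrrkk   [T -> r]

S => Tk => QSk => kkTSk => kkQSSk => kkkkTSSk => kkkkSSSk => kkkkrSSk => kkkkrrSk => kkkkrrTkk => kkkkrrrkk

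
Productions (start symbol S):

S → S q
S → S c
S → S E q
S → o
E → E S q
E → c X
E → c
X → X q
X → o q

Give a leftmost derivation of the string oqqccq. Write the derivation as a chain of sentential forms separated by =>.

S=>SEq=>ScEq=>SqcEq=>SqqcEq=>oqqcEq=>oqqccq

S => SEq   [S → S E q]
SEq => ScEq   [S → S c]
ScEq => SqcEq   [S → S q]
SqcEq => SqqcEq   [S → S q]
SqqcEq => oqqcEq   [S → o]
oqqcEq => oqqccq   [E → c]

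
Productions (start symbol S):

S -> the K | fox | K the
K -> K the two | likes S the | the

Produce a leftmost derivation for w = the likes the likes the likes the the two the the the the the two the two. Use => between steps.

S => the K => the K the two => the K the two the two => the likes S the the two the two => the likes the K the the two the two => the likes the likes S the the the two the two => the likes the likes the K the the the two the two => the likes the likes the likes S the the the the two the two => the likes the likes the likes K the the the the the two the two => the likes the likes the likes K the two the the the the the two the two => the likes the likes the likes the the two the the the the the two the two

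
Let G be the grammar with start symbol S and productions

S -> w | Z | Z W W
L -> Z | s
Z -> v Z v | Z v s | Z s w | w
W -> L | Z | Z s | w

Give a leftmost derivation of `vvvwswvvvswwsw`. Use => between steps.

S => ZWW   [S -> Z W W]
ZWW => ZswWW   [Z -> Z s w]
ZswWW => vZvswWW   [Z -> v Z v]
vZvswWW => vvZvvswWW   [Z -> v Z v]
vvZvvswWW => vvvZvvvswWW   [Z -> v Z v]
vvvZvvvswWW => vvvZswvvvswWW   [Z -> Z s w]
vvvZswvvvswWW => vvvwswvvvswWW   [Z -> w]
vvvwswvvvswWW => vvvwswvvvswZsW   [W -> Z s]
vvvwswvvvswZsW => vvvwswvvvswwsW   [Z -> w]
vvvwswvvvswwsW => vvvwswvvvswwsw   [W -> w]

S => ZWW => ZswWW => vZvswWW => vvZvvswWW => vvvZvvvswWW => vvvZswvvvswWW => vvvwswvvvswWW => vvvwswvvvswZsW => vvvwswvvvswwsW => vvvwswvvvswwsw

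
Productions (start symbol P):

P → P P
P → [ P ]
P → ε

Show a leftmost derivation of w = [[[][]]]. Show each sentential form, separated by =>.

P => [P] => [[P]] => [[PP]] => [[PPP]] => [[[P]PP]] => [[[]PP]] => [[[]P]] => [[[][P]]] => [[[][]]]

P => [P]   [P → [ P ]]
[P] => [[P]]   [P → [ P ]]
[[P]] => [[PP]]   [P → P P]
[[PP]] => [[PPP]]   [P → P P]
[[PPP]] => [[[P]PP]]   [P → [ P ]]
[[[P]PP]] => [[[]PP]]   [P → ε]
[[[]PP]] => [[[]P]]   [P → ε]
[[[]P]] => [[[][P]]]   [P → [ P ]]
[[[][P]]] => [[[][]]]   [P → ε]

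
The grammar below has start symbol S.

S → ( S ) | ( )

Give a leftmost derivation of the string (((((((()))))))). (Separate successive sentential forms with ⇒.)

S⇒(S)⇒((S))⇒(((S)))⇒((((S))))⇒(((((S)))))⇒((((((S))))))⇒(((((((S)))))))⇒(((((((())))))))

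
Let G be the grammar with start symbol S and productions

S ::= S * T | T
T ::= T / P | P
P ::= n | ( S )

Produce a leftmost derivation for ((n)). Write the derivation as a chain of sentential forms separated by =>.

S=>T=>P=>(S)=>(T)=>(P)=>((S))=>((T))=>((P))=>((n))

S => T   [S ::= T]
T => P   [T ::= P]
P => (S)   [P ::= ( S )]
(S) => (T)   [S ::= T]
(T) => (P)   [T ::= P]
(P) => ((S))   [P ::= ( S )]
((S)) => ((T))   [S ::= T]
((T)) => ((P))   [T ::= P]
((P)) => ((n))   [P ::= n]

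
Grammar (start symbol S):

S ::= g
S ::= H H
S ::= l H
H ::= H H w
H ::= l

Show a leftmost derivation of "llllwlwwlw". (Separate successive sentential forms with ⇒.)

S ⇒ lH ⇒ lHHw ⇒ lHHwHw ⇒ llHwHw ⇒ llHHwwHw ⇒ llHHwHwwHw ⇒ lllHwHwwHw ⇒ llllwHwwHw ⇒ llllwlwwHw ⇒ llllwlwwlw

S ⇒ lH   [S ::= l H]
lH ⇒ lHHw   [H ::= H H w]
lHHw ⇒ lHHwHw   [H ::= H H w]
lHHwHw ⇒ llHwHw   [H ::= l]
llHwHw ⇒ llHHwwHw   [H ::= H H w]
llHHwwHw ⇒ llHHwHwwHw   [H ::= H H w]
llHHwHwwHw ⇒ lllHwHwwHw   [H ::= l]
lllHwHwwHw ⇒ llllwHwwHw   [H ::= l]
llllwHwwHw ⇒ llllwlwwHw   [H ::= l]
llllwlwwHw ⇒ llllwlwwlw   [H ::= l]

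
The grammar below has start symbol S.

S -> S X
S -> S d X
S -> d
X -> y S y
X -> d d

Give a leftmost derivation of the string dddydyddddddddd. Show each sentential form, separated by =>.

S => SdX   [S -> S d X]
SdX => SdXdX   [S -> S d X]
SdXdX => SdXdXdX   [S -> S d X]
SdXdXdX => SXdXdXdX   [S -> S X]
SXdXdXdX => SXXdXdXdX   [S -> S X]
SXXdXdXdX => dXXdXdXdX   [S -> d]
dXXdXdXdX => dddXdXdXdX   [X -> d d]
dddXdXdXdX => dddySydXdXdX   [X -> y S y]
dddySydXdXdX => dddydydXdXdX   [S -> d]
dddydydXdXdX => dddydyddddXdX   [X -> d d]
dddydyddddXdX => dddydydddddddX   [X -> d d]
dddydydddddddX => dddydyddddddddd   [X -> d d]

S => SdX => SdXdX => SdXdXdX => SXdXdXdX => SXXdXdXdX => dXXdXdXdX => dddXdXdXdX => dddySydXdXdX => dddydydXdXdX => dddydyddddXdX => dddydydddddddX => dddydyddddddddd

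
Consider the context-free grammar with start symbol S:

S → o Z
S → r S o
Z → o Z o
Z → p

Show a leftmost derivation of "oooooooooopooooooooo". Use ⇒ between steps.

S ⇒ oZ ⇒ ooZo ⇒ oooZoo ⇒ ooooZooo ⇒ oooooZoooo ⇒ ooooooZooooo ⇒ oooooooZoooooo ⇒ ooooooooZooooooo ⇒ oooooooooZoooooooo ⇒ ooooooooooZooooooooo ⇒ oooooooooopooooooooo

S ⇒ oZ   [S → o Z]
oZ ⇒ ooZo   [Z → o Z o]
ooZo ⇒ oooZoo   [Z → o Z o]
oooZoo ⇒ ooooZooo   [Z → o Z o]
ooooZooo ⇒ oooooZoooo   [Z → o Z o]
oooooZoooo ⇒ ooooooZooooo   [Z → o Z o]
ooooooZooooo ⇒ oooooooZoooooo   [Z → o Z o]
oooooooZoooooo ⇒ ooooooooZooooooo   [Z → o Z o]
ooooooooZooooooo ⇒ oooooooooZoooooooo   [Z → o Z o]
oooooooooZoooooooo ⇒ ooooooooooZooooooooo   [Z → o Z o]
ooooooooooZooooooooo ⇒ oooooooooopooooooooo   [Z → p]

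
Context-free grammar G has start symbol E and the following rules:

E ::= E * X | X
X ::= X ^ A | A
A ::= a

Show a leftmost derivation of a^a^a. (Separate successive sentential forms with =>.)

E => X => X^A => X^A^A => A^A^A => a^A^A => a^a^A => a^a^a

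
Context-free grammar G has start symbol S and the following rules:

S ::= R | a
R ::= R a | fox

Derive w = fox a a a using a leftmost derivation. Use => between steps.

S => R => R a => R a a => R a a a => fox a a a

S => R   [S ::= R]
R => R a   [R ::= R a]
R a => R a a   [R ::= R a]
R a a => R a a a   [R ::= R a]
R a a a => fox a a a   [R ::= fox]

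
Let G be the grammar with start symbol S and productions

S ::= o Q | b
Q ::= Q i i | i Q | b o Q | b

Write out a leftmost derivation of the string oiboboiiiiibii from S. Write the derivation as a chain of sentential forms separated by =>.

S => oQ   [S ::= o Q]
oQ => oiQ   [Q ::= i Q]
oiQ => oiboQ   [Q ::= b o Q]
oiboQ => oiboboQ   [Q ::= b o Q]
oiboboQ => oiboboiQ   [Q ::= i Q]
oiboboiQ => oiboboiQii   [Q ::= Q i i]
oiboboiQii => oiboboiiQii   [Q ::= i Q]
oiboboiiQii => oiboboiiiQii   [Q ::= i Q]
oiboboiiiQii => oiboboiiiiQii   [Q ::= i Q]
oiboboiiiiQii => oiboboiiiiiQii   [Q ::= i Q]
oiboboiiiiiQii => oiboboiiiiibii   [Q ::= b]

S=>oQ=>oiQ=>oiboQ=>oiboboQ=>oiboboiQ=>oiboboiQii=>oiboboiiQii=>oiboboiiiQii=>oiboboiiiiQii=>oiboboiiiiiQii=>oiboboiiiiibii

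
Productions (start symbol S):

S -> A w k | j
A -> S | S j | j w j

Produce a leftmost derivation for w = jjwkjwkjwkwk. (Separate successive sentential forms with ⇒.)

S ⇒ Awk   [S -> A w k]
Awk ⇒ Swk   [A -> S]
Swk ⇒ Awkwk   [S -> A w k]
Awkwk ⇒ Sjwkwk   [A -> S j]
Sjwkwk ⇒ Awkjwkwk   [S -> A w k]
Awkjwkwk ⇒ Sjwkjwkwk   [A -> S j]
Sjwkjwkwk ⇒ Awkjwkjwkwk   [S -> A w k]
Awkjwkjwkwk ⇒ Sjwkjwkjwkwk   [A -> S j]
Sjwkjwkjwkwk ⇒ jjwkjwkjwkwk   [S -> j]

S⇒Awk⇒Swk⇒Awkwk⇒Sjwkwk⇒Awkjwkwk⇒Sjwkjwkwk⇒Awkjwkjwkwk⇒Sjwkjwkjwkwk⇒jjwkjwkjwkwk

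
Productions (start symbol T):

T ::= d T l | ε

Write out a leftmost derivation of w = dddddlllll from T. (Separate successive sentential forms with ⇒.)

T ⇒ dTl ⇒ ddTll ⇒ dddTlll ⇒ ddddTllll ⇒ dddddTlllll ⇒ dddddlllll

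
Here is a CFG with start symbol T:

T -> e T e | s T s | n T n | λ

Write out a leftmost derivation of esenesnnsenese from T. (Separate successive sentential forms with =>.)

T => eTe => esTse => eseTese => esenTnese => eseneTenese => esenesTsenese => esenesnTnsenese => esenesnnsenese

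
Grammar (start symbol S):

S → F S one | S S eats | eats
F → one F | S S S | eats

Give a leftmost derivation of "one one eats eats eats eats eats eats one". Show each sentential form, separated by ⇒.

S ⇒ F S one ⇒ one F S one ⇒ one one F S one ⇒ one one S S S S one ⇒ one one S S eats S S S one ⇒ one one eats S eats S S S one ⇒ one one eats eats eats S S S one ⇒ one one eats eats eats eats S S one ⇒ one one eats eats eats eats eats S one ⇒ one one eats eats eats eats eats eats one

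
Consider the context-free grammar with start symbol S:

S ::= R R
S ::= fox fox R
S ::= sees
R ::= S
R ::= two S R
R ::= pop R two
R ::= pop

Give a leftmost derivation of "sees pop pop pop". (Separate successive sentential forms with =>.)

S => R R => S R => R R R => S R R => R R R R => S R R R => sees R R R => sees pop R R => sees pop pop R => sees pop pop pop

S => R R   [S ::= R R]
R R => S R   [R ::= S]
S R => R R R   [S ::= R R]
R R R => S R R   [R ::= S]
S R R => R R R R   [S ::= R R]
R R R R => S R R R   [R ::= S]
S R R R => sees R R R   [S ::= sees]
sees R R R => sees pop R R   [R ::= pop]
sees pop R R => sees pop pop R   [R ::= pop]
sees pop pop R => sees pop pop pop   [R ::= pop]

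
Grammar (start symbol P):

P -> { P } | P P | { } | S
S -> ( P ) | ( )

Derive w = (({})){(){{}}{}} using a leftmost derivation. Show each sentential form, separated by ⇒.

P ⇒ PP   [P -> P P]
PP ⇒ SP   [P -> S]
SP ⇒ (P)P   [S -> ( P )]
(P)P ⇒ (S)P   [P -> S]
(S)P ⇒ ((P))P   [S -> ( P )]
((P))P ⇒ (({}))P   [P -> { }]
(({}))P ⇒ (({})){P}   [P -> { P }]
(({})){P} ⇒ (({})){PP}   [P -> P P]
(({})){PP} ⇒ (({})){PPP}   [P -> P P]
(({})){PPP} ⇒ (({})){SPP}   [P -> S]
(({})){SPP} ⇒ (({})){()PP}   [S -> ( )]
(({})){()PP} ⇒ (({})){(){P}P}   [P -> { P }]
(({})){(){P}P} ⇒ (({})){(){{}}P}   [P -> { }]
(({})){(){{}}P} ⇒ (({})){(){{}}{}}   [P -> { }]

P ⇒ PP ⇒ SP ⇒ (P)P ⇒ (S)P ⇒ ((P))P ⇒ (({}))P ⇒ (({})){P} ⇒ (({})){PP} ⇒ (({})){PPP} ⇒ (({})){SPP} ⇒ (({})){()PP} ⇒ (({})){(){P}P} ⇒ (({})){(){{}}P} ⇒ (({})){(){{}}{}}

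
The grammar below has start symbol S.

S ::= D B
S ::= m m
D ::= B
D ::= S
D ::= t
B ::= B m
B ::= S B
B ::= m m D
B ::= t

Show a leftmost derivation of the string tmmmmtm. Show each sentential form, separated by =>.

S=>DB=>BB=>BmB=>BmmB=>tmmB=>tmmBm=>tmmSBm=>tmmmmBm=>tmmmmtm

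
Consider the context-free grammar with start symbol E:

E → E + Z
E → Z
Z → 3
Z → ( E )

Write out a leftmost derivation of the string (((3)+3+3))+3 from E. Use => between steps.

E => E+Z   [E → E + Z]
E+Z => Z+Z   [E → Z]
Z+Z => (E)+Z   [Z → ( E )]
(E)+Z => (Z)+Z   [E → Z]
(Z)+Z => ((E))+Z   [Z → ( E )]
((E))+Z => ((E+Z))+Z   [E → E + Z]
((E+Z))+Z => ((E+Z+Z))+Z   [E → E + Z]
((E+Z+Z))+Z => ((Z+Z+Z))+Z   [E → Z]
((Z+Z+Z))+Z => (((E)+Z+Z))+Z   [Z → ( E )]
(((E)+Z+Z))+Z => (((Z)+Z+Z))+Z   [E → Z]
(((Z)+Z+Z))+Z => (((3)+Z+Z))+Z   [Z → 3]
(((3)+Z+Z))+Z => (((3)+3+Z))+Z   [Z → 3]
(((3)+3+Z))+Z => (((3)+3+3))+Z   [Z → 3]
(((3)+3+3))+Z => (((3)+3+3))+3   [Z → 3]

E => E+Z => Z+Z => (E)+Z => (Z)+Z => ((E))+Z => ((E+Z))+Z => ((E+Z+Z))+Z => ((Z+Z+Z))+Z => (((E)+Z+Z))+Z => (((Z)+Z+Z))+Z => (((3)+Z+Z))+Z => (((3)+3+Z))+Z => (((3)+3+3))+Z => (((3)+3+3))+3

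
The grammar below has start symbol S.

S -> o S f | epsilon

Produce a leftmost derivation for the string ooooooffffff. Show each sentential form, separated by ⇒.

S ⇒ oSf   [S -> o S f]
oSf ⇒ ooSff   [S -> o S f]
ooSff ⇒ oooSfff   [S -> o S f]
oooSfff ⇒ ooooSffff   [S -> o S f]
ooooSffff ⇒ oooooSfffff   [S -> o S f]
oooooSfffff ⇒ ooooooSffffff   [S -> o S f]
ooooooSffffff ⇒ ooooooffffff   [S -> epsilon]

S ⇒ oSf ⇒ ooSff ⇒ oooSfff ⇒ ooooSffff ⇒ oooooSfffff ⇒ ooooooSffffff ⇒ ooooooffffff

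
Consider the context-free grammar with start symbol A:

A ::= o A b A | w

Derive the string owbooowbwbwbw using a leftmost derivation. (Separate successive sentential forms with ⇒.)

A ⇒ oAbA ⇒ owbA ⇒ owboAbA ⇒ owbooAbAbA ⇒ owboooAbAbAbA ⇒ owbooowbAbAbA ⇒ owbooowbwbAbA ⇒ owbooowbwbwbA ⇒ owbooowbwbwbw

A ⇒ oAbA   [A ::= o A b A]
oAbA ⇒ owbA   [A ::= w]
owbA ⇒ owboAbA   [A ::= o A b A]
owboAbA ⇒ owbooAbAbA   [A ::= o A b A]
owbooAbAbA ⇒ owboooAbAbAbA   [A ::= o A b A]
owboooAbAbAbA ⇒ owbooowbAbAbA   [A ::= w]
owbooowbAbAbA ⇒ owbooowbwbAbA   [A ::= w]
owbooowbwbAbA ⇒ owbooowbwbwbA   [A ::= w]
owbooowbwbwbA ⇒ owbooowbwbwbw   [A ::= w]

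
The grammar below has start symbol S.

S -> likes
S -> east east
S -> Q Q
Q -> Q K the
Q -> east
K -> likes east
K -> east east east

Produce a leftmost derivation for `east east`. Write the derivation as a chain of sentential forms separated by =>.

S => Q Q => east Q => east east

S => Q Q   [S -> Q Q]
Q Q => east Q   [Q -> east]
east Q => east east   [Q -> east]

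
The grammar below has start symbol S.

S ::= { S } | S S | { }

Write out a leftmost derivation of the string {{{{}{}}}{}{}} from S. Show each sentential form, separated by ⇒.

S ⇒ {S} ⇒ {SS} ⇒ {SSS} ⇒ {{S}SS} ⇒ {{{S}}SS} ⇒ {{{SS}}SS} ⇒ {{{{}S}}SS} ⇒ {{{{}{}}}SS} ⇒ {{{{}{}}}{}S} ⇒ {{{{}{}}}{}{}}

S ⇒ {S}   [S ::= { S }]
{S} ⇒ {SS}   [S ::= S S]
{SS} ⇒ {SSS}   [S ::= S S]
{SSS} ⇒ {{S}SS}   [S ::= { S }]
{{S}SS} ⇒ {{{S}}SS}   [S ::= { S }]
{{{S}}SS} ⇒ {{{SS}}SS}   [S ::= S S]
{{{SS}}SS} ⇒ {{{{}S}}SS}   [S ::= { }]
{{{{}S}}SS} ⇒ {{{{}{}}}SS}   [S ::= { }]
{{{{}{}}}SS} ⇒ {{{{}{}}}{}S}   [S ::= { }]
{{{{}{}}}{}S} ⇒ {{{{}{}}}{}{}}   [S ::= { }]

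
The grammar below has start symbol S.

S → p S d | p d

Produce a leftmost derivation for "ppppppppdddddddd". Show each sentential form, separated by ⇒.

S ⇒ pSd ⇒ ppSdd ⇒ pppSddd ⇒ ppppSdddd ⇒ pppppSddddd ⇒ ppppppSdddddd ⇒ pppppppSddddddd ⇒ ppppppppdddddddd

S ⇒ pSd   [S → p S d]
pSd ⇒ ppSdd   [S → p S d]
ppSdd ⇒ pppSddd   [S → p S d]
pppSddd ⇒ ppppSdddd   [S → p S d]
ppppSdddd ⇒ pppppSddddd   [S → p S d]
pppppSddddd ⇒ ppppppSdddddd   [S → p S d]
ppppppSdddddd ⇒ pppppppSddddddd   [S → p S d]
pppppppSddddddd ⇒ ppppppppdddddddd   [S → p d]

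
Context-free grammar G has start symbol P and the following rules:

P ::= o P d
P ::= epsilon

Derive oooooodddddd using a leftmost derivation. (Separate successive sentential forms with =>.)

P => oPd => ooPdd => oooPddd => ooooPdddd => oooooPddddd => ooooooPdddddd => oooooodddddd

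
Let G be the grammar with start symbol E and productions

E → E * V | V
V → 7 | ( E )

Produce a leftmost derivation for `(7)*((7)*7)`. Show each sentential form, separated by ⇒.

E ⇒ E*V ⇒ V*V ⇒ (E)*V ⇒ (V)*V ⇒ (7)*V ⇒ (7)*(E) ⇒ (7)*(E*V) ⇒ (7)*(V*V) ⇒ (7)*((E)*V) ⇒ (7)*((V)*V) ⇒ (7)*((7)*V) ⇒ (7)*((7)*7)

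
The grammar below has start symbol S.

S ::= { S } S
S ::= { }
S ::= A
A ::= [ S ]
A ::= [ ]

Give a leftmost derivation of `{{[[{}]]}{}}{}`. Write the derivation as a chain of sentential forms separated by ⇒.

S ⇒ {S}S   [S ::= { S } S]
{S}S ⇒ {{S}S}S   [S ::= { S } S]
{{S}S}S ⇒ {{A}S}S   [S ::= A]
{{A}S}S ⇒ {{[S]}S}S   [A ::= [ S ]]
{{[S]}S}S ⇒ {{[A]}S}S   [S ::= A]
{{[A]}S}S ⇒ {{[[S]]}S}S   [A ::= [ S ]]
{{[[S]]}S}S ⇒ {{[[{}]]}S}S   [S ::= { }]
{{[[{}]]}S}S ⇒ {{[[{}]]}{}}S   [S ::= { }]
{{[[{}]]}{}}S ⇒ {{[[{}]]}{}}{}   [S ::= { }]

S ⇒ {S}S ⇒ {{S}S}S ⇒ {{A}S}S ⇒ {{[S]}S}S ⇒ {{[A]}S}S ⇒ {{[[S]]}S}S ⇒ {{[[{}]]}S}S ⇒ {{[[{}]]}{}}S ⇒ {{[[{}]]}{}}{}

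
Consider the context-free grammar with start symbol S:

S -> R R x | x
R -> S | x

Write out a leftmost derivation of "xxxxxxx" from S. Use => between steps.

S => RRx => SRx => RRxRx => SRxRx => RRxRxRx => xRxRxRx => xxxRxRx => xxxxxRx => xxxxxxx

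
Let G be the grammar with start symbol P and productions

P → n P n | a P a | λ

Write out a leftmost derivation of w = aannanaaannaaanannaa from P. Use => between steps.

P => aPa => aaPaa => aanPnaa => aannPnnaa => aannaPannaa => aannanPnannaa => aannanaPanannaa => aannanaaPaanannaa => aannanaaaPaaanannaa => aannanaaanPnaaanannaa => aannanaaannaaanannaa

P => aPa   [P → a P a]
aPa => aaPaa   [P → a P a]
aaPaa => aanPnaa   [P → n P n]
aanPnaa => aannPnnaa   [P → n P n]
aannPnnaa => aannaPannaa   [P → a P a]
aannaPannaa => aannanPnannaa   [P → n P n]
aannanPnannaa => aannanaPanannaa   [P → a P a]
aannanaPanannaa => aannanaaPaanannaa   [P → a P a]
aannanaaPaanannaa => aannanaaaPaaanannaa   [P → a P a]
aannanaaaPaaanannaa => aannanaaanPnaaanannaa   [P → n P n]
aannanaaanPnaaanannaa => aannanaaannaaanannaa   [P → λ]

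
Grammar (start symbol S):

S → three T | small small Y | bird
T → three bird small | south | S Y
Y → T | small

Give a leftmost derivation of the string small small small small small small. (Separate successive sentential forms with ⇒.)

S ⇒ small small Y ⇒ small small T ⇒ small small S Y ⇒ small small small small Y Y ⇒ small small small small small Y ⇒ small small small small small small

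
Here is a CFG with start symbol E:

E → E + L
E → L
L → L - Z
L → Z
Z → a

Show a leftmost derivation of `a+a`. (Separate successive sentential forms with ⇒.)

E ⇒ E+L   [E → E + L]
E+L ⇒ L+L   [E → L]
L+L ⇒ Z+L   [L → Z]
Z+L ⇒ a+L   [Z → a]
a+L ⇒ a+Z   [L → Z]
a+Z ⇒ a+a   [Z → a]

E ⇒ E+L ⇒ L+L ⇒ Z+L ⇒ a+L ⇒ a+Z ⇒ a+a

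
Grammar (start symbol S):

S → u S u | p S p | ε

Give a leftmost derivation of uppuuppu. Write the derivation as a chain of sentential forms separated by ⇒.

S ⇒ uSu ⇒ upSpu ⇒ uppSppu ⇒ uppuSuppu ⇒ uppuuppu

S ⇒ uSu   [S → u S u]
uSu ⇒ upSpu   [S → p S p]
upSpu ⇒ uppSppu   [S → p S p]
uppSppu ⇒ uppuSuppu   [S → u S u]
uppuSuppu ⇒ uppuuppu   [S → ε]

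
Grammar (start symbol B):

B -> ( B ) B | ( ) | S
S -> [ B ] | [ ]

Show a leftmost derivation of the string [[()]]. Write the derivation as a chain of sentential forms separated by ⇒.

B ⇒ S ⇒ [B] ⇒ [S] ⇒ [[B]] ⇒ [[()]]

B ⇒ S   [B -> S]
S ⇒ [B]   [S -> [ B ]]
[B] ⇒ [S]   [B -> S]
[S] ⇒ [[B]]   [S -> [ B ]]
[[B]] ⇒ [[()]]   [B -> ( )]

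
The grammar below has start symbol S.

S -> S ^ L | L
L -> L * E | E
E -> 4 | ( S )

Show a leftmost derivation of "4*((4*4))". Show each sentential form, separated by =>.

S => L   [S -> L]
L => L*E   [L -> L * E]
L*E => E*E   [L -> E]
E*E => 4*E   [E -> 4]
4*E => 4*(S)   [E -> ( S )]
4*(S) => 4*(L)   [S -> L]
4*(L) => 4*(E)   [L -> E]
4*(E) => 4*((S))   [E -> ( S )]
4*((S)) => 4*((L))   [S -> L]
4*((L)) => 4*((L*E))   [L -> L * E]
4*((L*E)) => 4*((E*E))   [L -> E]
4*((E*E)) => 4*((4*E))   [E -> 4]
4*((4*E)) => 4*((4*4))   [E -> 4]

S=>L=>L*E=>E*E=>4*E=>4*(S)=>4*(L)=>4*(E)=>4*((S))=>4*((L))=>4*((L*E))=>4*((E*E))=>4*((4*E))=>4*((4*4))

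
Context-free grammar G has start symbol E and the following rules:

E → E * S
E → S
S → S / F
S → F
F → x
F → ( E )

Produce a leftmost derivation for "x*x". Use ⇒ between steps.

E⇒E*S⇒S*S⇒F*S⇒x*S⇒x*F⇒x*x

E ⇒ E*S   [E → E * S]
E*S ⇒ S*S   [E → S]
S*S ⇒ F*S   [S → F]
F*S ⇒ x*S   [F → x]
x*S ⇒ x*F   [S → F]
x*F ⇒ x*x   [F → x]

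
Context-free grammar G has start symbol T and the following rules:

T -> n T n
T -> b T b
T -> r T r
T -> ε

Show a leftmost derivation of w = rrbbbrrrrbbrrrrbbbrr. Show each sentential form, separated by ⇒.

T ⇒ rTr ⇒ rrTrr ⇒ rrbTbrr ⇒ rrbbTbbrr ⇒ rrbbbTbbbrr ⇒ rrbbbrTrbbbrr ⇒ rrbbbrrTrrbbbrr ⇒ rrbbbrrrTrrrbbbrr ⇒ rrbbbrrrrTrrrrbbbrr ⇒ rrbbbrrrrbTbrrrrbbbrr ⇒ rrbbbrrrrbbrrrrbbbrr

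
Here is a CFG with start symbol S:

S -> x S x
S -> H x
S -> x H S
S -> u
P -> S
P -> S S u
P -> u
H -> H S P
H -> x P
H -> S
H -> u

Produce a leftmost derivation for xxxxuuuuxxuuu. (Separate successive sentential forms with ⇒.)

S ⇒ xHS   [S -> x H S]
xHS ⇒ xxPS   [H -> x P]
xxPS ⇒ xxSSuS   [P -> S S u]
xxSSuS ⇒ xxHxSuS   [S -> H x]
xxHxSuS ⇒ xxSxSuS   [H -> S]
xxSxSuS ⇒ xxHxxSuS   [S -> H x]
xxHxxSuS ⇒ xxxPxxSuS   [H -> x P]
xxxPxxSuS ⇒ xxxSSuxxSuS   [P -> S S u]
xxxSSuxxSuS ⇒ xxxxHSSuxxSuS   [S -> x H S]
xxxxHSSuxxSuS ⇒ xxxxuSSuxxSuS   [H -> u]
xxxxuSSuxxSuS ⇒ xxxxuuSuxxSuS   [S -> u]
xxxxuuSuxxSuS ⇒ xxxxuuuuxxSuS   [S -> u]
xxxxuuuuxxSuS ⇒ xxxxuuuuxxuuS   [S -> u]
xxxxuuuuxxuuS ⇒ xxxxuuuuxxuuu   [S -> u]

S ⇒ xHS ⇒ xxPS ⇒ xxSSuS ⇒ xxHxSuS ⇒ xxSxSuS ⇒ xxHxxSuS ⇒ xxxPxxSuS ⇒ xxxSSuxxSuS ⇒ xxxxHSSuxxSuS ⇒ xxxxuSSuxxSuS ⇒ xxxxuuSuxxSuS ⇒ xxxxuuuuxxSuS ⇒ xxxxuuuuxxuuS ⇒ xxxxuuuuxxuuu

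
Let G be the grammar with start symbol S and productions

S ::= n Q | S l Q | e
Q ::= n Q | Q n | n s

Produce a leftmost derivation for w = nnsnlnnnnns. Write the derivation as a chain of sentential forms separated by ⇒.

S ⇒ SlQ ⇒ nQlQ ⇒ nQnlQ ⇒ nnsnlQ ⇒ nnsnlnQ ⇒ nnsnlnnQ ⇒ nnsnlnnnQ ⇒ nnsnlnnnnQ ⇒ nnsnlnnnnns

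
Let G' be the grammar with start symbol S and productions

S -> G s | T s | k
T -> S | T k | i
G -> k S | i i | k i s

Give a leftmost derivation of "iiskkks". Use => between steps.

S => Ts => Tks => Tkks => Tkkks => Skkks => Gskkks => iiskkks

S => Ts   [S -> T s]
Ts => Tks   [T -> T k]
Tks => Tkks   [T -> T k]
Tkks => Tkkks   [T -> T k]
Tkkks => Skkks   [T -> S]
Skkks => Gskkks   [S -> G s]
Gskkks => iiskkks   [G -> i i]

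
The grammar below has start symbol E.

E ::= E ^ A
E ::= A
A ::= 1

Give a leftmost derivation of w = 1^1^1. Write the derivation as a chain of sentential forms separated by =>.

E => E^A   [E ::= E ^ A]
E^A => E^A^A   [E ::= E ^ A]
E^A^A => A^A^A   [E ::= A]
A^A^A => 1^A^A   [A ::= 1]
1^A^A => 1^1^A   [A ::= 1]
1^1^A => 1^1^1   [A ::= 1]

E => E^A => E^A^A => A^A^A => 1^A^A => 1^1^A => 1^1^1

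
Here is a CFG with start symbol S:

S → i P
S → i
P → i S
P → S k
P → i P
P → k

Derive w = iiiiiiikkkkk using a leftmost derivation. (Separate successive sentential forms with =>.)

S => iP => iiP => iiiP => iiiSk => iiiiPk => iiiiSkk => iiiiiPkk => iiiiiSkkk => iiiiiiPkkk => iiiiiiSkkkk => iiiiiiiPkkkk => iiiiiiikkkkk

S => iP   [S → i P]
iP => iiP   [P → i P]
iiP => iiiP   [P → i P]
iiiP => iiiSk   [P → S k]
iiiSk => iiiiPk   [S → i P]
iiiiPk => iiiiSkk   [P → S k]
iiiiSkk => iiiiiPkk   [S → i P]
iiiiiPkk => iiiiiSkkk   [P → S k]
iiiiiSkkk => iiiiiiPkkk   [S → i P]
iiiiiiPkkk => iiiiiiSkkkk   [P → S k]
iiiiiiSkkkk => iiiiiiiPkkkk   [S → i P]
iiiiiiiPkkkk => iiiiiiikkkkk   [P → k]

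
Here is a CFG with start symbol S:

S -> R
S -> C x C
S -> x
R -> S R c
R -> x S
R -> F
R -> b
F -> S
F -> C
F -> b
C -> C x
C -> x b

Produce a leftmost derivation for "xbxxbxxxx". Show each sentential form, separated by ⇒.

S ⇒ CxC ⇒ xbxC ⇒ xbxCx ⇒ xbxCxx ⇒ xbxCxxx ⇒ xbxCxxxx ⇒ xbxxbxxxx

S ⇒ CxC   [S -> C x C]
CxC ⇒ xbxC   [C -> x b]
xbxC ⇒ xbxCx   [C -> C x]
xbxCx ⇒ xbxCxx   [C -> C x]
xbxCxx ⇒ xbxCxxx   [C -> C x]
xbxCxxx ⇒ xbxCxxxx   [C -> C x]
xbxCxxxx ⇒ xbxxbxxxx   [C -> x b]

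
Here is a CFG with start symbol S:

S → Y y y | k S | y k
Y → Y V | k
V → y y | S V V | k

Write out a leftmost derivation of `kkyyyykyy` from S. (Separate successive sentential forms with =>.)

S => Yyy => YVyy => YVVyy => YVVVyy => YVVVVyy => kVVVVyy => kkVVVyy => kkyyVVyy => kkyyyyVyy => kkyyyykyy

S => Yyy   [S → Y y y]
Yyy => YVyy   [Y → Y V]
YVyy => YVVyy   [Y → Y V]
YVVyy => YVVVyy   [Y → Y V]
YVVVyy => YVVVVyy   [Y → Y V]
YVVVVyy => kVVVVyy   [Y → k]
kVVVVyy => kkVVVyy   [V → k]
kkVVVyy => kkyyVVyy   [V → y y]
kkyyVVyy => kkyyyyVyy   [V → y y]
kkyyyyVyy => kkyyyykyy   [V → k]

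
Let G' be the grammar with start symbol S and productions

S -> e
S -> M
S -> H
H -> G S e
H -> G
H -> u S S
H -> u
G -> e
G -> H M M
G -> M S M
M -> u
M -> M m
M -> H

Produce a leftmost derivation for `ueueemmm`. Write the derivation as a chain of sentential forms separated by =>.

S => M => Mm => Mmm => Mmmm => Hmmm => GSemmm => MSMSemmm => uSMSemmm => ueMSemmm => ueHSemmm => ueuSemmm => ueueemmm

S => M   [S -> M]
M => Mm   [M -> M m]
Mm => Mmm   [M -> M m]
Mmm => Mmmm   [M -> M m]
Mmmm => Hmmm   [M -> H]
Hmmm => GSemmm   [H -> G S e]
GSemmm => MSMSemmm   [G -> M S M]
MSMSemmm => uSMSemmm   [M -> u]
uSMSemmm => ueMSemmm   [S -> e]
ueMSemmm => ueHSemmm   [M -> H]
ueHSemmm => ueuSemmm   [H -> u]
ueuSemmm => ueueemmm   [S -> e]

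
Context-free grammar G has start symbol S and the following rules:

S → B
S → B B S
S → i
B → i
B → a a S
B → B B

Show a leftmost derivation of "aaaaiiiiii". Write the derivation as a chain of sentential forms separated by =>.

S => BBS => aaSBS => aaBBSBS => aaBBBSBS => aaaaSBBSBS => aaaaBBBSBS => aaaaiBBSBS => aaaaiiBSBS => aaaaiiiSBS => aaaaiiiiBS => aaaaiiiiiS => aaaaiiiiii

S => BBS   [S → B B S]
BBS => aaSBS   [B → a a S]
aaSBS => aaBBSBS   [S → B B S]
aaBBSBS => aaBBBSBS   [B → B B]
aaBBBSBS => aaaaSBBSBS   [B → a a S]
aaaaSBBSBS => aaaaBBBSBS   [S → B]
aaaaBBBSBS => aaaaiBBSBS   [B → i]
aaaaiBBSBS => aaaaiiBSBS   [B → i]
aaaaiiBSBS => aaaaiiiSBS   [B → i]
aaaaiiiSBS => aaaaiiiiBS   [S → i]
aaaaiiiiBS => aaaaiiiiiS   [B → i]
aaaaiiiiiS => aaaaiiiiii   [S → i]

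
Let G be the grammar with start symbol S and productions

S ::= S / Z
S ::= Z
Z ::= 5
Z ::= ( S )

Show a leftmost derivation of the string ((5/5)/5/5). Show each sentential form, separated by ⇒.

S ⇒ Z ⇒ (S) ⇒ (S/Z) ⇒ (S/Z/Z) ⇒ (Z/Z/Z) ⇒ ((S)/Z/Z) ⇒ ((S/Z)/Z/Z) ⇒ ((Z/Z)/Z/Z) ⇒ ((5/Z)/Z/Z) ⇒ ((5/5)/Z/Z) ⇒ ((5/5)/5/Z) ⇒ ((5/5)/5/5)

S ⇒ Z   [S ::= Z]
Z ⇒ (S)   [Z ::= ( S )]
(S) ⇒ (S/Z)   [S ::= S / Z]
(S/Z) ⇒ (S/Z/Z)   [S ::= S / Z]
(S/Z/Z) ⇒ (Z/Z/Z)   [S ::= Z]
(Z/Z/Z) ⇒ ((S)/Z/Z)   [Z ::= ( S )]
((S)/Z/Z) ⇒ ((S/Z)/Z/Z)   [S ::= S / Z]
((S/Z)/Z/Z) ⇒ ((Z/Z)/Z/Z)   [S ::= Z]
((Z/Z)/Z/Z) ⇒ ((5/Z)/Z/Z)   [Z ::= 5]
((5/Z)/Z/Z) ⇒ ((5/5)/Z/Z)   [Z ::= 5]
((5/5)/Z/Z) ⇒ ((5/5)/5/Z)   [Z ::= 5]
((5/5)/5/Z) ⇒ ((5/5)/5/5)   [Z ::= 5]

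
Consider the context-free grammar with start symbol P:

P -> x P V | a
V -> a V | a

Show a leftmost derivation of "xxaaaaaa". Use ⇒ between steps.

P ⇒ xPV ⇒ xxPVV ⇒ xxaVV ⇒ xxaaVV ⇒ xxaaaV ⇒ xxaaaaV ⇒ xxaaaaaV ⇒ xxaaaaaa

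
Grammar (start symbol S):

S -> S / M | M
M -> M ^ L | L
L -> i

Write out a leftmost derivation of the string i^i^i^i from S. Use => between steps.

S => M => M^L => M^L^L => M^L^L^L => L^L^L^L => i^L^L^L => i^i^L^L => i^i^i^L => i^i^i^i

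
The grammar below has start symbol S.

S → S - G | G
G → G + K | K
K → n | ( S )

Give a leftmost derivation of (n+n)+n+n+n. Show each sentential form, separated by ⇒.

S⇒G⇒G+K⇒G+K+K⇒G+K+K+K⇒K+K+K+K⇒(S)+K+K+K⇒(G)+K+K+K⇒(G+K)+K+K+K⇒(K+K)+K+K+K⇒(n+K)+K+K+K⇒(n+n)+K+K+K⇒(n+n)+n+K+K⇒(n+n)+n+n+K⇒(n+n)+n+n+n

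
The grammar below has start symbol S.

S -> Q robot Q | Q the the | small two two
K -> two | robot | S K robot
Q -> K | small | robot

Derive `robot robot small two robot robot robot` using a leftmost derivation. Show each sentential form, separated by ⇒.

S ⇒ Q robot Q   [S -> Q robot Q]
Q robot Q ⇒ K robot Q   [Q -> K]
K robot Q ⇒ S K robot robot Q   [K -> S K robot]
S K robot robot Q ⇒ Q robot Q K robot robot Q   [S -> Q robot Q]
Q robot Q K robot robot Q ⇒ K robot Q K robot robot Q   [Q -> K]
K robot Q K robot robot Q ⇒ robot robot Q K robot robot Q   [K -> robot]
robot robot Q K robot robot Q ⇒ robot robot small K robot robot Q   [Q -> small]
robot robot small K robot robot Q ⇒ robot robot small two robot robot Q   [K -> two]
robot robot small two robot robot Q ⇒ robot robot small two robot robot robot   [Q -> robot]

S ⇒ Q robot Q ⇒ K robot Q ⇒ S K robot robot Q ⇒ Q robot Q K robot robot Q ⇒ K robot Q K robot robot Q ⇒ robot robot Q K robot robot Q ⇒ robot robot small K robot robot Q ⇒ robot robot small two robot robot Q ⇒ robot robot small two robot robot robot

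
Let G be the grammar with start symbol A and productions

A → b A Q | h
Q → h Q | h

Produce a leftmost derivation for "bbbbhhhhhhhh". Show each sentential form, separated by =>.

A=>bAQ=>bbAQQ=>bbbAQQQ=>bbbbAQQQQ=>bbbbhQQQQ=>bbbbhhQQQQ=>bbbbhhhQQQQ=>bbbbhhhhQQQ=>bbbbhhhhhQQQ=>bbbbhhhhhhQQ=>bbbbhhhhhhhQ=>bbbbhhhhhhhh

A => bAQ   [A → b A Q]
bAQ => bbAQQ   [A → b A Q]
bbAQQ => bbbAQQQ   [A → b A Q]
bbbAQQQ => bbbbAQQQQ   [A → b A Q]
bbbbAQQQQ => bbbbhQQQQ   [A → h]
bbbbhQQQQ => bbbbhhQQQQ   [Q → h Q]
bbbbhhQQQQ => bbbbhhhQQQQ   [Q → h Q]
bbbbhhhQQQQ => bbbbhhhhQQQ   [Q → h]
bbbbhhhhQQQ => bbbbhhhhhQQQ   [Q → h Q]
bbbbhhhhhQQQ => bbbbhhhhhhQQ   [Q → h]
bbbbhhhhhhQQ => bbbbhhhhhhhQ   [Q → h]
bbbbhhhhhhhQ => bbbbhhhhhhhh   [Q → h]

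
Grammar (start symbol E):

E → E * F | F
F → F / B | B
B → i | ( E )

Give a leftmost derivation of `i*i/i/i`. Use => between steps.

E => E*F => F*F => B*F => i*F => i*F/B => i*F/B/B => i*B/B/B => i*i/B/B => i*i/i/B => i*i/i/i

E => E*F   [E → E * F]
E*F => F*F   [E → F]
F*F => B*F   [F → B]
B*F => i*F   [B → i]
i*F => i*F/B   [F → F / B]
i*F/B => i*F/B/B   [F → F / B]
i*F/B/B => i*B/B/B   [F → B]
i*B/B/B => i*i/B/B   [B → i]
i*i/B/B => i*i/i/B   [B → i]
i*i/i/B => i*i/i/i   [B → i]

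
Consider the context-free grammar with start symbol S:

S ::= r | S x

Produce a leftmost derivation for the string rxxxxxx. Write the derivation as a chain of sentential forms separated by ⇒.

S ⇒ Sx ⇒ Sxx ⇒ Sxxx ⇒ Sxxxx ⇒ Sxxxxx ⇒ Sxxxxxx ⇒ rxxxxxx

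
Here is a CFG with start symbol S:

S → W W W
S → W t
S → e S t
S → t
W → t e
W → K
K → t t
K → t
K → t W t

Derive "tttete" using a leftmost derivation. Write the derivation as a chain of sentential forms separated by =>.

S => WWW => KWW => ttWW => ttteW => tttete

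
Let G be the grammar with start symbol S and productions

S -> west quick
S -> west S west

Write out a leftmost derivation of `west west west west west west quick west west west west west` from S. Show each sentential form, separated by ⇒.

S ⇒ west S west ⇒ west west S west west ⇒ west west west S west west west ⇒ west west west west S west west west west ⇒ west west west west west S west west west west west ⇒ west west west west west west quick west west west west west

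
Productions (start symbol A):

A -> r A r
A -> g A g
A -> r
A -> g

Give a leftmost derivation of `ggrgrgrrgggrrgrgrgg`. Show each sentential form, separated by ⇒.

A⇒gAg⇒ggAgg⇒ggrArgg⇒ggrgAgrgg⇒ggrgrArgrgg⇒ggrgrgAgrgrgg⇒ggrgrgrArgrgrgg⇒ggrgrgrrArrgrgrgg⇒ggrgrgrrgAgrrgrgrgg⇒ggrgrgrrgggrrgrgrgg

A ⇒ gAg   [A -> g A g]
gAg ⇒ ggAgg   [A -> g A g]
ggAgg ⇒ ggrArgg   [A -> r A r]
ggrArgg ⇒ ggrgAgrgg   [A -> g A g]
ggrgAgrgg ⇒ ggrgrArgrgg   [A -> r A r]
ggrgrArgrgg ⇒ ggrgrgAgrgrgg   [A -> g A g]
ggrgrgAgrgrgg ⇒ ggrgrgrArgrgrgg   [A -> r A r]
ggrgrgrArgrgrgg ⇒ ggrgrgrrArrgrgrgg   [A -> r A r]
ggrgrgrrArrgrgrgg ⇒ ggrgrgrrgAgrrgrgrgg   [A -> g A g]
ggrgrgrrgAgrrgrgrgg ⇒ ggrgrgrrgggrrgrgrgg   [A -> g]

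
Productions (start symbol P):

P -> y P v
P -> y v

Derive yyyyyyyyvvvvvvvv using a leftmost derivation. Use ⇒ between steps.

P ⇒ yPv   [P -> y P v]
yPv ⇒ yyPvv   [P -> y P v]
yyPvv ⇒ yyyPvvv   [P -> y P v]
yyyPvvv ⇒ yyyyPvvvv   [P -> y P v]
yyyyPvvvv ⇒ yyyyyPvvvvv   [P -> y P v]
yyyyyPvvvvv ⇒ yyyyyyPvvvvvv   [P -> y P v]
yyyyyyPvvvvvv ⇒ yyyyyyyPvvvvvvv   [P -> y P v]
yyyyyyyPvvvvvvv ⇒ yyyyyyyyvvvvvvvv   [P -> y v]

P ⇒ yPv ⇒ yyPvv ⇒ yyyPvvv ⇒ yyyyPvvvv ⇒ yyyyyPvvvvv ⇒ yyyyyyPvvvvvv ⇒ yyyyyyyPvvvvvvv ⇒ yyyyyyyyvvvvvvvv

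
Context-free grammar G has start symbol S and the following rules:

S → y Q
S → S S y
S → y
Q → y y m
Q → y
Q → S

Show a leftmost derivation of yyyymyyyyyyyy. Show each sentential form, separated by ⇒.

S ⇒ SSy ⇒ SSySy ⇒ SSySySy ⇒ ySySySy ⇒ ySSyySySy ⇒ yyQSyySySy ⇒ yyyymSyySySy ⇒ yyyymyQyySySy ⇒ yyyymySyySySy ⇒ yyyymyyyySySy ⇒ yyyymyyyyyySy ⇒ yyyymyyyyyyyy

S ⇒ SSy   [S → S S y]
SSy ⇒ SSySy   [S → S S y]
SSySy ⇒ SSySySy   [S → S S y]
SSySySy ⇒ ySySySy   [S → y]
ySySySy ⇒ ySSyySySy   [S → S S y]
ySSyySySy ⇒ yyQSyySySy   [S → y Q]
yyQSyySySy ⇒ yyyymSyySySy   [Q → y y m]
yyyymSyySySy ⇒ yyyymyQyySySy   [S → y Q]
yyyymyQyySySy ⇒ yyyymySyySySy   [Q → S]
yyyymySyySySy ⇒ yyyymyyyySySy   [S → y]
yyyymyyyySySy ⇒ yyyymyyyyyySy   [S → y]
yyyymyyyyyySy ⇒ yyyymyyyyyyyy   [S → y]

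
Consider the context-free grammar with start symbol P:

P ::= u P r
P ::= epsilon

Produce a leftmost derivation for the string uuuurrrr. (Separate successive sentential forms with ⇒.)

P ⇒ uPr   [P ::= u P r]
uPr ⇒ uuPrr   [P ::= u P r]
uuPrr ⇒ uuuPrrr   [P ::= u P r]
uuuPrrr ⇒ uuuuPrrrr   [P ::= u P r]
uuuuPrrrr ⇒ uuuurrrr   [P ::= epsilon]

P⇒uPr⇒uuPrr⇒uuuPrrr⇒uuuuPrrrr⇒uuuurrrr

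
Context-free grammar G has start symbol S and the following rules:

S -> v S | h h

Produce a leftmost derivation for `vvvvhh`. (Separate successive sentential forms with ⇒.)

S ⇒ vS   [S -> v S]
vS ⇒ vvS   [S -> v S]
vvS ⇒ vvvS   [S -> v S]
vvvS ⇒ vvvvS   [S -> v S]
vvvvS ⇒ vvvvhh   [S -> h h]

S⇒vS⇒vvS⇒vvvS⇒vvvvS⇒vvvvhh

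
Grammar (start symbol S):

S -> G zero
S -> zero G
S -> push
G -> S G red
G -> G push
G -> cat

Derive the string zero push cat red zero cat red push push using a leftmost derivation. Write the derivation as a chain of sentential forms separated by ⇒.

S ⇒ zero G ⇒ zero G push ⇒ zero G push push ⇒ zero S G red push push ⇒ zero G zero G red push push ⇒ zero S G red zero G red push push ⇒ zero push G red zero G red push push ⇒ zero push cat red zero G red push push ⇒ zero push cat red zero cat red push push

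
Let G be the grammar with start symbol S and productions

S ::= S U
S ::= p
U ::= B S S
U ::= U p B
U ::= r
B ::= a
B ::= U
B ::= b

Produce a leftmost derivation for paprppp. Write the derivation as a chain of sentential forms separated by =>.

S => SU => pU => pBSS => pUSS => pBSSSS => paSSSS => paSUSSS => papUSSS => paprSSS => paprpSS => paprppS => paprppp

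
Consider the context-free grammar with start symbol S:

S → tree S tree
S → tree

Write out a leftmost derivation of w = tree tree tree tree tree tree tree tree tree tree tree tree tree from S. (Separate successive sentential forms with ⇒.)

S ⇒ tree S tree   [S → tree S tree]
tree S tree ⇒ tree tree S tree tree   [S → tree S tree]
tree tree S tree tree ⇒ tree tree tree S tree tree tree   [S → tree S tree]
tree tree tree S tree tree tree ⇒ tree tree tree tree S tree tree tree tree   [S → tree S tree]
tree tree tree tree S tree tree tree tree ⇒ tree tree tree tree tree S tree tree tree tree tree   [S → tree S tree]
tree tree tree tree tree S tree tree tree tree tree ⇒ tree tree tree tree tree tree S tree tree tree tree tree tree   [S → tree S tree]
tree tree tree tree tree tree S tree tree tree tree tree tree ⇒ tree tree tree tree tree tree tree tree tree tree tree tree tree   [S → tree]

S ⇒ tree S tree ⇒ tree tree S tree tree ⇒ tree tree tree S tree tree tree ⇒ tree tree tree tree S tree tree tree tree ⇒ tree tree tree tree tree S tree tree tree tree tree ⇒ tree tree tree tree tree tree S tree tree tree tree tree tree ⇒ tree tree tree tree tree tree tree tree tree tree tree tree tree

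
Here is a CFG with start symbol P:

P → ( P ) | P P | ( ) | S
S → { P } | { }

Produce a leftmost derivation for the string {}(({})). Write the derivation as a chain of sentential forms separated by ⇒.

P⇒PP⇒SP⇒{}P⇒{}(P)⇒{}((P))⇒{}((S))⇒{}(({}))

P ⇒ PP   [P → P P]
PP ⇒ SP   [P → S]
SP ⇒ {}P   [S → { }]
{}P ⇒ {}(P)   [P → ( P )]
{}(P) ⇒ {}((P))   [P → ( P )]
{}((P)) ⇒ {}((S))   [P → S]
{}((S)) ⇒ {}(({}))   [S → { }]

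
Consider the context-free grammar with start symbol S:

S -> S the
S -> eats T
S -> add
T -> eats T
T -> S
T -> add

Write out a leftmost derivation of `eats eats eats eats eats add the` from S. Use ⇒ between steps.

S ⇒ S the   [S -> S the]
S the ⇒ eats T the   [S -> eats T]
eats T the ⇒ eats eats T the   [T -> eats T]
eats eats T the ⇒ eats eats S the   [T -> S]
eats eats S the ⇒ eats eats eats T the   [S -> eats T]
eats eats eats T the ⇒ eats eats eats eats T the   [T -> eats T]
eats eats eats eats T the ⇒ eats eats eats eats eats T the   [T -> eats T]
eats eats eats eats eats T the ⇒ eats eats eats eats eats add the   [T -> add]

S ⇒ S the ⇒ eats T the ⇒ eats eats T the ⇒ eats eats S the ⇒ eats eats eats T the ⇒ eats eats eats eats T the ⇒ eats eats eats eats eats T the ⇒ eats eats eats eats eats add the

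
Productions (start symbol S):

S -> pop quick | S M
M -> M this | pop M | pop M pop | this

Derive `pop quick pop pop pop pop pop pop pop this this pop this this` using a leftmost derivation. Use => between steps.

S => S M => S M M => pop quick M M => pop quick pop M M => pop quick pop pop M M => pop quick pop pop pop M M => pop quick pop pop pop pop M M => pop quick pop pop pop pop M this M => pop quick pop pop pop pop pop M this M => pop quick pop pop pop pop pop pop M pop this M => pop quick pop pop pop pop pop pop pop M pop this M => pop quick pop pop pop pop pop pop pop M this pop this M => pop quick pop pop pop pop pop pop pop this this pop this M => pop quick pop pop pop pop pop pop pop this this pop this this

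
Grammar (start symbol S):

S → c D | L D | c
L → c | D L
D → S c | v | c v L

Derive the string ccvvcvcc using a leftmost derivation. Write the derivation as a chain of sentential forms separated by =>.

S => cD => ccvL => ccvDL => ccvvL => ccvvDL => ccvvScL => ccvvcDcL => ccvvcvcL => ccvvcvcc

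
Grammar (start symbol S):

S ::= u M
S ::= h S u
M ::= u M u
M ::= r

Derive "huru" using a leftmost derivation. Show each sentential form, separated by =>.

S => hSu   [S ::= h S u]
hSu => huMu   [S ::= u M]
huMu => huru   [M ::= r]

S => hSu => huMu => huru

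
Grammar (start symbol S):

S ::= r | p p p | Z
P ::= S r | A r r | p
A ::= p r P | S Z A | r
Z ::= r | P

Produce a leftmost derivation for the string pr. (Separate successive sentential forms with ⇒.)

S ⇒ Z   [S ::= Z]
Z ⇒ P   [Z ::= P]
P ⇒ Sr   [P ::= S r]
Sr ⇒ Zr   [S ::= Z]
Zr ⇒ Pr   [Z ::= P]
Pr ⇒ pr   [P ::= p]

S ⇒ Z ⇒ P ⇒ Sr ⇒ Zr ⇒ Pr ⇒ pr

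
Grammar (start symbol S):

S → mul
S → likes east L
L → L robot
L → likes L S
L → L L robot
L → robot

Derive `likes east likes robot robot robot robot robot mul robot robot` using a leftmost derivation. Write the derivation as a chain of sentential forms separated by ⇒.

S ⇒ likes east L ⇒ likes east L L robot ⇒ likes east likes L S L robot ⇒ likes east likes L L robot S L robot ⇒ likes east likes L L robot L robot S L robot ⇒ likes east likes robot L robot L robot S L robot ⇒ likes east likes robot robot robot L robot S L robot ⇒ likes east likes robot robot robot robot robot S L robot ⇒ likes east likes robot robot robot robot robot mul L robot ⇒ likes east likes robot robot robot robot robot mul robot robot

S ⇒ likes east L   [S → likes east L]
likes east L ⇒ likes east L L robot   [L → L L robot]
likes east L L robot ⇒ likes east likes L S L robot   [L → likes L S]
likes east likes L S L robot ⇒ likes east likes L L robot S L robot   [L → L L robot]
likes east likes L L robot S L robot ⇒ likes east likes L L robot L robot S L robot   [L → L L robot]
likes east likes L L robot L robot S L robot ⇒ likes east likes robot L robot L robot S L robot   [L → robot]
likes east likes robot L robot L robot S L robot ⇒ likes east likes robot robot robot L robot S L robot   [L → robot]
likes east likes robot robot robot L robot S L robot ⇒ likes east likes robot robot robot robot robot S L robot   [L → robot]
likes east likes robot robot robot robot robot S L robot ⇒ likes east likes robot robot robot robot robot mul L robot   [S → mul]
likes east likes robot robot robot robot robot mul L robot ⇒ likes east likes robot robot robot robot robot mul robot robot   [L → robot]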